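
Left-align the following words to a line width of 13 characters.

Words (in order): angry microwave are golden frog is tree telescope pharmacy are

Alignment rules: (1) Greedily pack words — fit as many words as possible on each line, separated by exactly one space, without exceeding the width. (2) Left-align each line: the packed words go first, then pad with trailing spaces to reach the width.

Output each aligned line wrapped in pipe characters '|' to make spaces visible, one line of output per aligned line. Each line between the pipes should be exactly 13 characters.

Line 1: ['angry'] (min_width=5, slack=8)
Line 2: ['microwave', 'are'] (min_width=13, slack=0)
Line 3: ['golden', 'frog'] (min_width=11, slack=2)
Line 4: ['is', 'tree'] (min_width=7, slack=6)
Line 5: ['telescope'] (min_width=9, slack=4)
Line 6: ['pharmacy', 'are'] (min_width=12, slack=1)

Answer: |angry        |
|microwave are|
|golden frog  |
|is tree      |
|telescope    |
|pharmacy are |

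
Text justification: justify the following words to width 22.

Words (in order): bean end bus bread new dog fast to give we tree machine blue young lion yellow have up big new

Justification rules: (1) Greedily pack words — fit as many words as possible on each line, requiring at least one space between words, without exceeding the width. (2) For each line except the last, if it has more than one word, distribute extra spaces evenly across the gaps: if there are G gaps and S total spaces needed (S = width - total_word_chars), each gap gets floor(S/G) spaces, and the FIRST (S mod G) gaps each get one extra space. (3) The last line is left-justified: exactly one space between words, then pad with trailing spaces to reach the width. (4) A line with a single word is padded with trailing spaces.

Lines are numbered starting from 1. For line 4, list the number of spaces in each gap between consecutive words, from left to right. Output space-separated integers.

Line 1: ['bean', 'end', 'bus', 'bread', 'new'] (min_width=22, slack=0)
Line 2: ['dog', 'fast', 'to', 'give', 'we'] (min_width=19, slack=3)
Line 3: ['tree', 'machine', 'blue'] (min_width=17, slack=5)
Line 4: ['young', 'lion', 'yellow', 'have'] (min_width=22, slack=0)
Line 5: ['up', 'big', 'new'] (min_width=10, slack=12)

Answer: 1 1 1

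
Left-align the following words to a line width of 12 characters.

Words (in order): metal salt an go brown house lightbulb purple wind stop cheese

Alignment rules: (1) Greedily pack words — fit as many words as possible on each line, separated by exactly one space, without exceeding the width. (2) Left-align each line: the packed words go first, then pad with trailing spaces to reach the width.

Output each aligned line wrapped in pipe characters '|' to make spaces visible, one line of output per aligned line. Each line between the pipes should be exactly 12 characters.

Answer: |metal salt  |
|an go brown |
|house       |
|lightbulb   |
|purple wind |
|stop cheese |

Derivation:
Line 1: ['metal', 'salt'] (min_width=10, slack=2)
Line 2: ['an', 'go', 'brown'] (min_width=11, slack=1)
Line 3: ['house'] (min_width=5, slack=7)
Line 4: ['lightbulb'] (min_width=9, slack=3)
Line 5: ['purple', 'wind'] (min_width=11, slack=1)
Line 6: ['stop', 'cheese'] (min_width=11, slack=1)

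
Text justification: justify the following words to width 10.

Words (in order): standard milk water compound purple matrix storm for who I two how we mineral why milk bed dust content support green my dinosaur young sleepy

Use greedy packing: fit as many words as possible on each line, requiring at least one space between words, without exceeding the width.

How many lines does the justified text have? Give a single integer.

Answer: 17

Derivation:
Line 1: ['standard'] (min_width=8, slack=2)
Line 2: ['milk', 'water'] (min_width=10, slack=0)
Line 3: ['compound'] (min_width=8, slack=2)
Line 4: ['purple'] (min_width=6, slack=4)
Line 5: ['matrix'] (min_width=6, slack=4)
Line 6: ['storm', 'for'] (min_width=9, slack=1)
Line 7: ['who', 'I', 'two'] (min_width=9, slack=1)
Line 8: ['how', 'we'] (min_width=6, slack=4)
Line 9: ['mineral'] (min_width=7, slack=3)
Line 10: ['why', 'milk'] (min_width=8, slack=2)
Line 11: ['bed', 'dust'] (min_width=8, slack=2)
Line 12: ['content'] (min_width=7, slack=3)
Line 13: ['support'] (min_width=7, slack=3)
Line 14: ['green', 'my'] (min_width=8, slack=2)
Line 15: ['dinosaur'] (min_width=8, slack=2)
Line 16: ['young'] (min_width=5, slack=5)
Line 17: ['sleepy'] (min_width=6, slack=4)
Total lines: 17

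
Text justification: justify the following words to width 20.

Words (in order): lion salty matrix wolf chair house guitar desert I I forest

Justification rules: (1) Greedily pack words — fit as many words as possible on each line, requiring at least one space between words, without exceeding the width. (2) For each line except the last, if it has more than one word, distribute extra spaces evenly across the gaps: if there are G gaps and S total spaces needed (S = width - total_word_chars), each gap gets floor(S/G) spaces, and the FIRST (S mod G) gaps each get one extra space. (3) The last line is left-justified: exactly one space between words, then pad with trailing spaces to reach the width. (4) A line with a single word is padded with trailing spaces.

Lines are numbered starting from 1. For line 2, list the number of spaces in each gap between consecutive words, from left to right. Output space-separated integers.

Answer: 3 3

Derivation:
Line 1: ['lion', 'salty', 'matrix'] (min_width=17, slack=3)
Line 2: ['wolf', 'chair', 'house'] (min_width=16, slack=4)
Line 3: ['guitar', 'desert', 'I', 'I'] (min_width=17, slack=3)
Line 4: ['forest'] (min_width=6, slack=14)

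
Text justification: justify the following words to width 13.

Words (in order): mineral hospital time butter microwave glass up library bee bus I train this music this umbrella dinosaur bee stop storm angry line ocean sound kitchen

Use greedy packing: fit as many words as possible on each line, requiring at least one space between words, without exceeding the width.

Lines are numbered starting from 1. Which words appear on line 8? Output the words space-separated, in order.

Line 1: ['mineral'] (min_width=7, slack=6)
Line 2: ['hospital', 'time'] (min_width=13, slack=0)
Line 3: ['butter'] (min_width=6, slack=7)
Line 4: ['microwave'] (min_width=9, slack=4)
Line 5: ['glass', 'up'] (min_width=8, slack=5)
Line 6: ['library', 'bee'] (min_width=11, slack=2)
Line 7: ['bus', 'I', 'train'] (min_width=11, slack=2)
Line 8: ['this', 'music'] (min_width=10, slack=3)
Line 9: ['this', 'umbrella'] (min_width=13, slack=0)
Line 10: ['dinosaur', 'bee'] (min_width=12, slack=1)
Line 11: ['stop', 'storm'] (min_width=10, slack=3)
Line 12: ['angry', 'line'] (min_width=10, slack=3)
Line 13: ['ocean', 'sound'] (min_width=11, slack=2)
Line 14: ['kitchen'] (min_width=7, slack=6)

Answer: this music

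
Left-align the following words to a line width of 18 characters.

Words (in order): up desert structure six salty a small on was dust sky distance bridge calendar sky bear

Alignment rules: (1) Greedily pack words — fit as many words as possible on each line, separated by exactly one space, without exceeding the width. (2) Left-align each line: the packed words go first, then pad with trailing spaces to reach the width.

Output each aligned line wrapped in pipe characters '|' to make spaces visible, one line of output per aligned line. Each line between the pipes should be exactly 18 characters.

Line 1: ['up', 'desert'] (min_width=9, slack=9)
Line 2: ['structure', 'six'] (min_width=13, slack=5)
Line 3: ['salty', 'a', 'small', 'on'] (min_width=16, slack=2)
Line 4: ['was', 'dust', 'sky'] (min_width=12, slack=6)
Line 5: ['distance', 'bridge'] (min_width=15, slack=3)
Line 6: ['calendar', 'sky', 'bear'] (min_width=17, slack=1)

Answer: |up desert         |
|structure six     |
|salty a small on  |
|was dust sky      |
|distance bridge   |
|calendar sky bear |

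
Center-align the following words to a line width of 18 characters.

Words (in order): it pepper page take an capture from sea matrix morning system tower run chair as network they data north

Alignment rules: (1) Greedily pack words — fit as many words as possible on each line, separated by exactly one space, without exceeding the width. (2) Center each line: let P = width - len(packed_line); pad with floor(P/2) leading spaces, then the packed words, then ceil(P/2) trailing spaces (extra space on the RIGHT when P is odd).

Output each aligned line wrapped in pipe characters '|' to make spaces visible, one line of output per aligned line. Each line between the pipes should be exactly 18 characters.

Line 1: ['it', 'pepper', 'page'] (min_width=14, slack=4)
Line 2: ['take', 'an', 'capture'] (min_width=15, slack=3)
Line 3: ['from', 'sea', 'matrix'] (min_width=15, slack=3)
Line 4: ['morning', 'system'] (min_width=14, slack=4)
Line 5: ['tower', 'run', 'chair', 'as'] (min_width=18, slack=0)
Line 6: ['network', 'they', 'data'] (min_width=17, slack=1)
Line 7: ['north'] (min_width=5, slack=13)

Answer: |  it pepper page  |
| take an capture  |
| from sea matrix  |
|  morning system  |
|tower run chair as|
|network they data |
|      north       |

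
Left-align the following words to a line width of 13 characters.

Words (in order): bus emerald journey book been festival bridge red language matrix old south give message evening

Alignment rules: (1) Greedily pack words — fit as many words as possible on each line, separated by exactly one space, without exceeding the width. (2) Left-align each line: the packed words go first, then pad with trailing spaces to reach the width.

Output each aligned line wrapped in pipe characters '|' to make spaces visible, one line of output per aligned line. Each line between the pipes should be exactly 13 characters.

Line 1: ['bus', 'emerald'] (min_width=11, slack=2)
Line 2: ['journey', 'book'] (min_width=12, slack=1)
Line 3: ['been', 'festival'] (min_width=13, slack=0)
Line 4: ['bridge', 'red'] (min_width=10, slack=3)
Line 5: ['language'] (min_width=8, slack=5)
Line 6: ['matrix', 'old'] (min_width=10, slack=3)
Line 7: ['south', 'give'] (min_width=10, slack=3)
Line 8: ['message'] (min_width=7, slack=6)
Line 9: ['evening'] (min_width=7, slack=6)

Answer: |bus emerald  |
|journey book |
|been festival|
|bridge red   |
|language     |
|matrix old   |
|south give   |
|message      |
|evening      |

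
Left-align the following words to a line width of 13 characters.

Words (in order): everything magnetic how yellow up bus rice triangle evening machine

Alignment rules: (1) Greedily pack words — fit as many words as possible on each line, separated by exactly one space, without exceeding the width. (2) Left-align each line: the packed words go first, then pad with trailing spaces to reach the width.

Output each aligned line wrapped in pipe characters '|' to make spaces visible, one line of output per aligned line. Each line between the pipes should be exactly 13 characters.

Line 1: ['everything'] (min_width=10, slack=3)
Line 2: ['magnetic', 'how'] (min_width=12, slack=1)
Line 3: ['yellow', 'up', 'bus'] (min_width=13, slack=0)
Line 4: ['rice', 'triangle'] (min_width=13, slack=0)
Line 5: ['evening'] (min_width=7, slack=6)
Line 6: ['machine'] (min_width=7, slack=6)

Answer: |everything   |
|magnetic how |
|yellow up bus|
|rice triangle|
|evening      |
|machine      |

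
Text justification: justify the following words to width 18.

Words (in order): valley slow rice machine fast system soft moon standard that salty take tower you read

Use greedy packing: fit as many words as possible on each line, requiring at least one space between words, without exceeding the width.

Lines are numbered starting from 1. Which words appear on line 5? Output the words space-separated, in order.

Line 1: ['valley', 'slow', 'rice'] (min_width=16, slack=2)
Line 2: ['machine', 'fast'] (min_width=12, slack=6)
Line 3: ['system', 'soft', 'moon'] (min_width=16, slack=2)
Line 4: ['standard', 'that'] (min_width=13, slack=5)
Line 5: ['salty', 'take', 'tower'] (min_width=16, slack=2)
Line 6: ['you', 'read'] (min_width=8, slack=10)

Answer: salty take tower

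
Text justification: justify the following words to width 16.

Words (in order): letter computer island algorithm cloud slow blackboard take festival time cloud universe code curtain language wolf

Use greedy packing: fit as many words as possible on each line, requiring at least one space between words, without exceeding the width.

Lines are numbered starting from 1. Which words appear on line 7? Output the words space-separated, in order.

Answer: code curtain

Derivation:
Line 1: ['letter', 'computer'] (min_width=15, slack=1)
Line 2: ['island', 'algorithm'] (min_width=16, slack=0)
Line 3: ['cloud', 'slow'] (min_width=10, slack=6)
Line 4: ['blackboard', 'take'] (min_width=15, slack=1)
Line 5: ['festival', 'time'] (min_width=13, slack=3)
Line 6: ['cloud', 'universe'] (min_width=14, slack=2)
Line 7: ['code', 'curtain'] (min_width=12, slack=4)
Line 8: ['language', 'wolf'] (min_width=13, slack=3)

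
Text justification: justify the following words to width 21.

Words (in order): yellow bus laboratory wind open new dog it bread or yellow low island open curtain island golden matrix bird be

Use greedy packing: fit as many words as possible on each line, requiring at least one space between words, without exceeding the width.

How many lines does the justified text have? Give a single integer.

Answer: 6

Derivation:
Line 1: ['yellow', 'bus', 'laboratory'] (min_width=21, slack=0)
Line 2: ['wind', 'open', 'new', 'dog', 'it'] (min_width=20, slack=1)
Line 3: ['bread', 'or', 'yellow', 'low'] (min_width=19, slack=2)
Line 4: ['island', 'open', 'curtain'] (min_width=19, slack=2)
Line 5: ['island', 'golden', 'matrix'] (min_width=20, slack=1)
Line 6: ['bird', 'be'] (min_width=7, slack=14)
Total lines: 6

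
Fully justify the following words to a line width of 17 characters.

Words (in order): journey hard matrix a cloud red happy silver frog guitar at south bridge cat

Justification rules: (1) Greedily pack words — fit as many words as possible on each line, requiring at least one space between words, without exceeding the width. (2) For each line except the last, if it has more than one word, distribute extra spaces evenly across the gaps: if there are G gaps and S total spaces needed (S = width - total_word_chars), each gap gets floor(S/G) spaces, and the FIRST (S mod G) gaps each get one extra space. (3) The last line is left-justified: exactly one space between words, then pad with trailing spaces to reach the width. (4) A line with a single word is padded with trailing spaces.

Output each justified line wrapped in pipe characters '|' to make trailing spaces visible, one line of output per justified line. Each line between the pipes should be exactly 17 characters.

Answer: |journey      hard|
|matrix   a  cloud|
|red  happy silver|
|frog   guitar  at|
|south bridge cat |

Derivation:
Line 1: ['journey', 'hard'] (min_width=12, slack=5)
Line 2: ['matrix', 'a', 'cloud'] (min_width=14, slack=3)
Line 3: ['red', 'happy', 'silver'] (min_width=16, slack=1)
Line 4: ['frog', 'guitar', 'at'] (min_width=14, slack=3)
Line 5: ['south', 'bridge', 'cat'] (min_width=16, slack=1)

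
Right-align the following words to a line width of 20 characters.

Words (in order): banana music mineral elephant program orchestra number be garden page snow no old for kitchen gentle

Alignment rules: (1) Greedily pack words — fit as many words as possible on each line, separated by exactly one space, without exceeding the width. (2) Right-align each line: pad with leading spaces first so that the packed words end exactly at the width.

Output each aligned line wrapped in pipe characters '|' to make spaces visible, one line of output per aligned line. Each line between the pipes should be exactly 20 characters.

Line 1: ['banana', 'music', 'mineral'] (min_width=20, slack=0)
Line 2: ['elephant', 'program'] (min_width=16, slack=4)
Line 3: ['orchestra', 'number', 'be'] (min_width=19, slack=1)
Line 4: ['garden', 'page', 'snow', 'no'] (min_width=19, slack=1)
Line 5: ['old', 'for', 'kitchen'] (min_width=15, slack=5)
Line 6: ['gentle'] (min_width=6, slack=14)

Answer: |banana music mineral|
|    elephant program|
| orchestra number be|
| garden page snow no|
|     old for kitchen|
|              gentle|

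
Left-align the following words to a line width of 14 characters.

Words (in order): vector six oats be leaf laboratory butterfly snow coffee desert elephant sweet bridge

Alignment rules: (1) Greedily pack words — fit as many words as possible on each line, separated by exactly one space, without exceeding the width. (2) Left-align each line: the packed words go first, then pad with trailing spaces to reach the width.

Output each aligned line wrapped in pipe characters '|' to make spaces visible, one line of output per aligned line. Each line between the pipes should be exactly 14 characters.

Answer: |vector six    |
|oats be leaf  |
|laboratory    |
|butterfly snow|
|coffee desert |
|elephant sweet|
|bridge        |

Derivation:
Line 1: ['vector', 'six'] (min_width=10, slack=4)
Line 2: ['oats', 'be', 'leaf'] (min_width=12, slack=2)
Line 3: ['laboratory'] (min_width=10, slack=4)
Line 4: ['butterfly', 'snow'] (min_width=14, slack=0)
Line 5: ['coffee', 'desert'] (min_width=13, slack=1)
Line 6: ['elephant', 'sweet'] (min_width=14, slack=0)
Line 7: ['bridge'] (min_width=6, slack=8)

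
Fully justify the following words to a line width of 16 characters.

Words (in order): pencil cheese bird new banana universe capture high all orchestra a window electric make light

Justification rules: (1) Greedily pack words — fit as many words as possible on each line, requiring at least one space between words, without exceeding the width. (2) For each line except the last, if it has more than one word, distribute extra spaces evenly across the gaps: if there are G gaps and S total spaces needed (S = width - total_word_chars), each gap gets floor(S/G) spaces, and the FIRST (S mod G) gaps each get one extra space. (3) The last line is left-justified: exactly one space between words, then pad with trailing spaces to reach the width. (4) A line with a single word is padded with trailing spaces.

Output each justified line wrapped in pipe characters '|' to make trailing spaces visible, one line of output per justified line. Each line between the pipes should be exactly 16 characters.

Line 1: ['pencil', 'cheese'] (min_width=13, slack=3)
Line 2: ['bird', 'new', 'banana'] (min_width=15, slack=1)
Line 3: ['universe', 'capture'] (min_width=16, slack=0)
Line 4: ['high', 'all'] (min_width=8, slack=8)
Line 5: ['orchestra', 'a'] (min_width=11, slack=5)
Line 6: ['window', 'electric'] (min_width=15, slack=1)
Line 7: ['make', 'light'] (min_width=10, slack=6)

Answer: |pencil    cheese|
|bird  new banana|
|universe capture|
|high         all|
|orchestra      a|
|window  electric|
|make light      |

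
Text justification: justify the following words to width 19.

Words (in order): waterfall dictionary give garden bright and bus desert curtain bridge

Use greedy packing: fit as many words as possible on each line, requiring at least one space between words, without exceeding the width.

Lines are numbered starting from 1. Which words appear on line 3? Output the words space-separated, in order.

Line 1: ['waterfall'] (min_width=9, slack=10)
Line 2: ['dictionary', 'give'] (min_width=15, slack=4)
Line 3: ['garden', 'bright', 'and'] (min_width=17, slack=2)
Line 4: ['bus', 'desert', 'curtain'] (min_width=18, slack=1)
Line 5: ['bridge'] (min_width=6, slack=13)

Answer: garden bright and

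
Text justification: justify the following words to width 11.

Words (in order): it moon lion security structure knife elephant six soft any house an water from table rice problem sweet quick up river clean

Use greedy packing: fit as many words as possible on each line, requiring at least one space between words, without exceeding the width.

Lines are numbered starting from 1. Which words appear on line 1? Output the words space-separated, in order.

Answer: it moon

Derivation:
Line 1: ['it', 'moon'] (min_width=7, slack=4)
Line 2: ['lion'] (min_width=4, slack=7)
Line 3: ['security'] (min_width=8, slack=3)
Line 4: ['structure'] (min_width=9, slack=2)
Line 5: ['knife'] (min_width=5, slack=6)
Line 6: ['elephant'] (min_width=8, slack=3)
Line 7: ['six', 'soft'] (min_width=8, slack=3)
Line 8: ['any', 'house'] (min_width=9, slack=2)
Line 9: ['an', 'water'] (min_width=8, slack=3)
Line 10: ['from', 'table'] (min_width=10, slack=1)
Line 11: ['rice'] (min_width=4, slack=7)
Line 12: ['problem'] (min_width=7, slack=4)
Line 13: ['sweet', 'quick'] (min_width=11, slack=0)
Line 14: ['up', 'river'] (min_width=8, slack=3)
Line 15: ['clean'] (min_width=5, slack=6)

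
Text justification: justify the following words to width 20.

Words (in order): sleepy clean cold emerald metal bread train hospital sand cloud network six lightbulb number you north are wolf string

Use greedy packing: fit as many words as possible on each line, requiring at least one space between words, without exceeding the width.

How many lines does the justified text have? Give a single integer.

Answer: 7

Derivation:
Line 1: ['sleepy', 'clean', 'cold'] (min_width=17, slack=3)
Line 2: ['emerald', 'metal', 'bread'] (min_width=19, slack=1)
Line 3: ['train', 'hospital', 'sand'] (min_width=19, slack=1)
Line 4: ['cloud', 'network', 'six'] (min_width=17, slack=3)
Line 5: ['lightbulb', 'number', 'you'] (min_width=20, slack=0)
Line 6: ['north', 'are', 'wolf'] (min_width=14, slack=6)
Line 7: ['string'] (min_width=6, slack=14)
Total lines: 7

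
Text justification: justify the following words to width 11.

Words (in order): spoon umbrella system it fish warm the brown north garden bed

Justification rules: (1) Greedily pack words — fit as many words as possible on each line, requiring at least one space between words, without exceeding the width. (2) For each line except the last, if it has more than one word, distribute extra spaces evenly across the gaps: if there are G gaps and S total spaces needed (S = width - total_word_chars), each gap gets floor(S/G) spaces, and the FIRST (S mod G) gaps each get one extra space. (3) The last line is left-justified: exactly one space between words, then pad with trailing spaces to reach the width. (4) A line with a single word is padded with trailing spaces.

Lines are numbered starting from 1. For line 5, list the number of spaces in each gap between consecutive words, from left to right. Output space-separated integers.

Line 1: ['spoon'] (min_width=5, slack=6)
Line 2: ['umbrella'] (min_width=8, slack=3)
Line 3: ['system', 'it'] (min_width=9, slack=2)
Line 4: ['fish', 'warm'] (min_width=9, slack=2)
Line 5: ['the', 'brown'] (min_width=9, slack=2)
Line 6: ['north'] (min_width=5, slack=6)
Line 7: ['garden', 'bed'] (min_width=10, slack=1)

Answer: 3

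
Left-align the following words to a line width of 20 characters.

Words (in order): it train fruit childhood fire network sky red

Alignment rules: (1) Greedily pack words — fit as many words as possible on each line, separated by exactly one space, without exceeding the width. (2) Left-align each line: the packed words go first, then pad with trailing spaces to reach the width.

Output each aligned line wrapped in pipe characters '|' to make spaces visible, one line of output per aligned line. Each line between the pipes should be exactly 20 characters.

Answer: |it train fruit      |
|childhood fire      |
|network sky red     |

Derivation:
Line 1: ['it', 'train', 'fruit'] (min_width=14, slack=6)
Line 2: ['childhood', 'fire'] (min_width=14, slack=6)
Line 3: ['network', 'sky', 'red'] (min_width=15, slack=5)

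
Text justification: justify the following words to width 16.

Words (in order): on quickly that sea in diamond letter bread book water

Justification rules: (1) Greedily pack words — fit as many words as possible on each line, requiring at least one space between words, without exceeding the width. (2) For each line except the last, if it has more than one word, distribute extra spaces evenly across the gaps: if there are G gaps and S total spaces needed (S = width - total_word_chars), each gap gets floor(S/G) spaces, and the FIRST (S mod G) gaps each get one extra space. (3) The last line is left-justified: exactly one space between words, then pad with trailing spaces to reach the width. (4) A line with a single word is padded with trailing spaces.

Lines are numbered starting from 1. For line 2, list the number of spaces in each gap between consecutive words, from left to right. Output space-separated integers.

Line 1: ['on', 'quickly', 'that'] (min_width=15, slack=1)
Line 2: ['sea', 'in', 'diamond'] (min_width=14, slack=2)
Line 3: ['letter', 'bread'] (min_width=12, slack=4)
Line 4: ['book', 'water'] (min_width=10, slack=6)

Answer: 2 2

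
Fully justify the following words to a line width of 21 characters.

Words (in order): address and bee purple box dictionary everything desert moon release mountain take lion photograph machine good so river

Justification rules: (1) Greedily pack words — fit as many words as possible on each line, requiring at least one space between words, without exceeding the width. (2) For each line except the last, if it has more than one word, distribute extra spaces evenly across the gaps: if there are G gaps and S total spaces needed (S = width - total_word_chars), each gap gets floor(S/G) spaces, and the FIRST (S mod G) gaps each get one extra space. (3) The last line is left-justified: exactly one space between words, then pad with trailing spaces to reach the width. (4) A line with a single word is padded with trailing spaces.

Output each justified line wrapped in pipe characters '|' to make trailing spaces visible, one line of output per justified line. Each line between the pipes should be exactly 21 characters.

Line 1: ['address', 'and', 'bee'] (min_width=15, slack=6)
Line 2: ['purple', 'box', 'dictionary'] (min_width=21, slack=0)
Line 3: ['everything', 'desert'] (min_width=17, slack=4)
Line 4: ['moon', 'release', 'mountain'] (min_width=21, slack=0)
Line 5: ['take', 'lion', 'photograph'] (min_width=20, slack=1)
Line 6: ['machine', 'good', 'so', 'river'] (min_width=21, slack=0)

Answer: |address    and    bee|
|purple box dictionary|
|everything     desert|
|moon release mountain|
|take  lion photograph|
|machine good so river|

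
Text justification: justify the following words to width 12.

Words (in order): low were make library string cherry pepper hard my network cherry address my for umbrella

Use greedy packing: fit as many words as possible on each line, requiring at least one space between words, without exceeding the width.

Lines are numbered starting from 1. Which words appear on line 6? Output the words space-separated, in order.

Answer: my network

Derivation:
Line 1: ['low', 'were'] (min_width=8, slack=4)
Line 2: ['make', 'library'] (min_width=12, slack=0)
Line 3: ['string'] (min_width=6, slack=6)
Line 4: ['cherry'] (min_width=6, slack=6)
Line 5: ['pepper', 'hard'] (min_width=11, slack=1)
Line 6: ['my', 'network'] (min_width=10, slack=2)
Line 7: ['cherry'] (min_width=6, slack=6)
Line 8: ['address', 'my'] (min_width=10, slack=2)
Line 9: ['for', 'umbrella'] (min_width=12, slack=0)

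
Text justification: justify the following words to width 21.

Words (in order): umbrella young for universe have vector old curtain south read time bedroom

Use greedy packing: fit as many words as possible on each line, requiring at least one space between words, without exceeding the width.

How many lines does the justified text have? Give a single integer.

Answer: 4

Derivation:
Line 1: ['umbrella', 'young', 'for'] (min_width=18, slack=3)
Line 2: ['universe', 'have', 'vector'] (min_width=20, slack=1)
Line 3: ['old', 'curtain', 'south'] (min_width=17, slack=4)
Line 4: ['read', 'time', 'bedroom'] (min_width=17, slack=4)
Total lines: 4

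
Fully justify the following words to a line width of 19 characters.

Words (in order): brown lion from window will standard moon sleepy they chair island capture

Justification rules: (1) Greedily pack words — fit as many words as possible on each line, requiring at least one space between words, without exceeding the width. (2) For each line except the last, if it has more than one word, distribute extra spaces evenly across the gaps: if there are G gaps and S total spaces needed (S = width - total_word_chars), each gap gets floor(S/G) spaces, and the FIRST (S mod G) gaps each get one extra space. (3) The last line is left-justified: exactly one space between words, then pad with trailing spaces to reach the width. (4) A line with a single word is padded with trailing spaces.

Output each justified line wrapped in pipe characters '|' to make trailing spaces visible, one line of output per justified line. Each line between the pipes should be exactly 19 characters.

Answer: |brown   lion   from|
|window         will|
|standard       moon|
|sleepy  they  chair|
|island capture     |

Derivation:
Line 1: ['brown', 'lion', 'from'] (min_width=15, slack=4)
Line 2: ['window', 'will'] (min_width=11, slack=8)
Line 3: ['standard', 'moon'] (min_width=13, slack=6)
Line 4: ['sleepy', 'they', 'chair'] (min_width=17, slack=2)
Line 5: ['island', 'capture'] (min_width=14, slack=5)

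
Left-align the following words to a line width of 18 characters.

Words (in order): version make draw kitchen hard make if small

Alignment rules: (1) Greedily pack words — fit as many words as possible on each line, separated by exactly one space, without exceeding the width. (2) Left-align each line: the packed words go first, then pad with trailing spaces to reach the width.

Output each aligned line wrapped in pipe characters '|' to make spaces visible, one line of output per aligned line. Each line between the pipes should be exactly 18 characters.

Answer: |version make draw |
|kitchen hard make |
|if small          |

Derivation:
Line 1: ['version', 'make', 'draw'] (min_width=17, slack=1)
Line 2: ['kitchen', 'hard', 'make'] (min_width=17, slack=1)
Line 3: ['if', 'small'] (min_width=8, slack=10)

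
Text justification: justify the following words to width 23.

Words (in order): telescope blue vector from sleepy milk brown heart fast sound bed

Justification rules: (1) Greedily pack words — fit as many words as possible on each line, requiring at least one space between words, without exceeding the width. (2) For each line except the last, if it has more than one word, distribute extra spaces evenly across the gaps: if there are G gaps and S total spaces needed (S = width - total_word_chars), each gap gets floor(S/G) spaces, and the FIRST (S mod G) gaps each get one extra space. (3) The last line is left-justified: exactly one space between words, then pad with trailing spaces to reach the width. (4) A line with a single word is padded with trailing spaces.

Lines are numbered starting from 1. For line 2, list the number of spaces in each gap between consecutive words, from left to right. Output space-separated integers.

Line 1: ['telescope', 'blue', 'vector'] (min_width=21, slack=2)
Line 2: ['from', 'sleepy', 'milk', 'brown'] (min_width=22, slack=1)
Line 3: ['heart', 'fast', 'sound', 'bed'] (min_width=20, slack=3)

Answer: 2 1 1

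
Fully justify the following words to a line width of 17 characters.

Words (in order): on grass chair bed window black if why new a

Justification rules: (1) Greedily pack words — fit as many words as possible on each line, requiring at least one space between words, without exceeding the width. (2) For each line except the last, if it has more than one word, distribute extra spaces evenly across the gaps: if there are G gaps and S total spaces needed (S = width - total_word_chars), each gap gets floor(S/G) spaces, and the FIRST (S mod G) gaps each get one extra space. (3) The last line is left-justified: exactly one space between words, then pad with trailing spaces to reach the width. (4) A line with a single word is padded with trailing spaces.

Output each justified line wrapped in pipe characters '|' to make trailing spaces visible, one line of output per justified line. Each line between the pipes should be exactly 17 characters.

Line 1: ['on', 'grass', 'chair'] (min_width=14, slack=3)
Line 2: ['bed', 'window', 'black'] (min_width=16, slack=1)
Line 3: ['if', 'why', 'new', 'a'] (min_width=12, slack=5)

Answer: |on   grass  chair|
|bed  window black|
|if why new a     |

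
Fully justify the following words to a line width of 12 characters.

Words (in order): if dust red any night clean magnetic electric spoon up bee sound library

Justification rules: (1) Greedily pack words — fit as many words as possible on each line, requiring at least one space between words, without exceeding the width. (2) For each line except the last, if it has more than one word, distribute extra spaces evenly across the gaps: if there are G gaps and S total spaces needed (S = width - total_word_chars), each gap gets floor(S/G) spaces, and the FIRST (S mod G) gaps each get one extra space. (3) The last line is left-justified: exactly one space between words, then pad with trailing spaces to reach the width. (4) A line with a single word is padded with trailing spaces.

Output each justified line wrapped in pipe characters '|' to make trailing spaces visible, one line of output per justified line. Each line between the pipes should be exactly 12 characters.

Line 1: ['if', 'dust', 'red'] (min_width=11, slack=1)
Line 2: ['any', 'night'] (min_width=9, slack=3)
Line 3: ['clean'] (min_width=5, slack=7)
Line 4: ['magnetic'] (min_width=8, slack=4)
Line 5: ['electric'] (min_width=8, slack=4)
Line 6: ['spoon', 'up', 'bee'] (min_width=12, slack=0)
Line 7: ['sound'] (min_width=5, slack=7)
Line 8: ['library'] (min_width=7, slack=5)

Answer: |if  dust red|
|any    night|
|clean       |
|magnetic    |
|electric    |
|spoon up bee|
|sound       |
|library     |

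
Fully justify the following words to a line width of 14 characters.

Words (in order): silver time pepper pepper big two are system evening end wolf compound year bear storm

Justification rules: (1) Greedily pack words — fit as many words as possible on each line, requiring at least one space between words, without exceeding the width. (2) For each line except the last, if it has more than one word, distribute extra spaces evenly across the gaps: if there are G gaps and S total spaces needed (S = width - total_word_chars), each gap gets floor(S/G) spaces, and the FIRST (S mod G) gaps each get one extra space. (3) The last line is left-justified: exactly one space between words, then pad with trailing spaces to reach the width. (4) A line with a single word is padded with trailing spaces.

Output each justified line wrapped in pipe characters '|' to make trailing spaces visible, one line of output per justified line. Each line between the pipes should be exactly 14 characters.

Line 1: ['silver', 'time'] (min_width=11, slack=3)
Line 2: ['pepper', 'pepper'] (min_width=13, slack=1)
Line 3: ['big', 'two', 'are'] (min_width=11, slack=3)
Line 4: ['system', 'evening'] (min_width=14, slack=0)
Line 5: ['end', 'wolf'] (min_width=8, slack=6)
Line 6: ['compound', 'year'] (min_width=13, slack=1)
Line 7: ['bear', 'storm'] (min_width=10, slack=4)

Answer: |silver    time|
|pepper  pepper|
|big   two  are|
|system evening|
|end       wolf|
|compound  year|
|bear storm    |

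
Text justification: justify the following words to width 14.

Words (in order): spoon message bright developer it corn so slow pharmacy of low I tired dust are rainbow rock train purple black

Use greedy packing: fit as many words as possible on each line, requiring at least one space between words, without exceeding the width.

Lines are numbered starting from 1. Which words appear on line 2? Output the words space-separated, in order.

Line 1: ['spoon', 'message'] (min_width=13, slack=1)
Line 2: ['bright'] (min_width=6, slack=8)
Line 3: ['developer', 'it'] (min_width=12, slack=2)
Line 4: ['corn', 'so', 'slow'] (min_width=12, slack=2)
Line 5: ['pharmacy', 'of'] (min_width=11, slack=3)
Line 6: ['low', 'I', 'tired'] (min_width=11, slack=3)
Line 7: ['dust', 'are'] (min_width=8, slack=6)
Line 8: ['rainbow', 'rock'] (min_width=12, slack=2)
Line 9: ['train', 'purple'] (min_width=12, slack=2)
Line 10: ['black'] (min_width=5, slack=9)

Answer: bright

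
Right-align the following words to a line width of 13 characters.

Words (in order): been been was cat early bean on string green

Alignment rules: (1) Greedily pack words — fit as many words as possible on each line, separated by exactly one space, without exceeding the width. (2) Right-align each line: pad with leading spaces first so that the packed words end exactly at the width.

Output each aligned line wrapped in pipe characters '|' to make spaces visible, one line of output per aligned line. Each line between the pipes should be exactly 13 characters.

Line 1: ['been', 'been', 'was'] (min_width=13, slack=0)
Line 2: ['cat', 'early'] (min_width=9, slack=4)
Line 3: ['bean', 'on'] (min_width=7, slack=6)
Line 4: ['string', 'green'] (min_width=12, slack=1)

Answer: |been been was|
|    cat early|
|      bean on|
| string green|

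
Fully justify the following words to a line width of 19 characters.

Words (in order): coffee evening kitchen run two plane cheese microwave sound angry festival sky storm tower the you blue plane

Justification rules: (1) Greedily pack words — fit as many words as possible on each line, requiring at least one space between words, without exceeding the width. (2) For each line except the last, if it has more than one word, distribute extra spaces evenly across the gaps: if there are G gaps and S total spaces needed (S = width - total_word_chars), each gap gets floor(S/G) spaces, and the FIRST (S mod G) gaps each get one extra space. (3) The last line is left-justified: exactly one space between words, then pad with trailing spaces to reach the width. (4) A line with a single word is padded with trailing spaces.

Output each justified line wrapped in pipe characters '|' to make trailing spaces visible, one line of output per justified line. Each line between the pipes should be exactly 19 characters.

Answer: |coffee      evening|
|kitchen   run   two|
|plane        cheese|
|microwave     sound|
|angry  festival sky|
|storm tower the you|
|blue plane         |

Derivation:
Line 1: ['coffee', 'evening'] (min_width=14, slack=5)
Line 2: ['kitchen', 'run', 'two'] (min_width=15, slack=4)
Line 3: ['plane', 'cheese'] (min_width=12, slack=7)
Line 4: ['microwave', 'sound'] (min_width=15, slack=4)
Line 5: ['angry', 'festival', 'sky'] (min_width=18, slack=1)
Line 6: ['storm', 'tower', 'the', 'you'] (min_width=19, slack=0)
Line 7: ['blue', 'plane'] (min_width=10, slack=9)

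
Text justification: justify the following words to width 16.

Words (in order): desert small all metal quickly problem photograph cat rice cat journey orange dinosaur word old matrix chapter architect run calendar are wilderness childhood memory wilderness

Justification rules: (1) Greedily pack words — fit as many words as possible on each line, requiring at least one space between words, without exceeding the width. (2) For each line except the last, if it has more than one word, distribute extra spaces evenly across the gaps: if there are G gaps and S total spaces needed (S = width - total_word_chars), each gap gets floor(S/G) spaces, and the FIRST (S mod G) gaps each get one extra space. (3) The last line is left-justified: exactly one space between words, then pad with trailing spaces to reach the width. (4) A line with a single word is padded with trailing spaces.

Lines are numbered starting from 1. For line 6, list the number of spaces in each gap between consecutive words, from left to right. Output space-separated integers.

Line 1: ['desert', 'small', 'all'] (min_width=16, slack=0)
Line 2: ['metal', 'quickly'] (min_width=13, slack=3)
Line 3: ['problem'] (min_width=7, slack=9)
Line 4: ['photograph', 'cat'] (min_width=14, slack=2)
Line 5: ['rice', 'cat', 'journey'] (min_width=16, slack=0)
Line 6: ['orange', 'dinosaur'] (min_width=15, slack=1)
Line 7: ['word', 'old', 'matrix'] (min_width=15, slack=1)
Line 8: ['chapter'] (min_width=7, slack=9)
Line 9: ['architect', 'run'] (min_width=13, slack=3)
Line 10: ['calendar', 'are'] (min_width=12, slack=4)
Line 11: ['wilderness'] (min_width=10, slack=6)
Line 12: ['childhood', 'memory'] (min_width=16, slack=0)
Line 13: ['wilderness'] (min_width=10, slack=6)

Answer: 2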